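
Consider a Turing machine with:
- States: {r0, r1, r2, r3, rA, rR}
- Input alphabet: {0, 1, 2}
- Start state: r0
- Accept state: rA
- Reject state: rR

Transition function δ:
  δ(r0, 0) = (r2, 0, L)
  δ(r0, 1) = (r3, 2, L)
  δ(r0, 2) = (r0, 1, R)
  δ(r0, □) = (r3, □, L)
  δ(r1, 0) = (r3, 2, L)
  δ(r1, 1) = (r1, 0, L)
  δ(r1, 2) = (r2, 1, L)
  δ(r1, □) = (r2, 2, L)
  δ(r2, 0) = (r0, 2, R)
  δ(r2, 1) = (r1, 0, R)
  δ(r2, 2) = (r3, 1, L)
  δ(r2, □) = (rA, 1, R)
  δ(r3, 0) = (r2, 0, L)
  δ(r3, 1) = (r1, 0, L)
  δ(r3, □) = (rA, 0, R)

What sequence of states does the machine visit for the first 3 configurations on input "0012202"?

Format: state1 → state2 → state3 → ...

Execution trace:
Initial: [r0]0012202
Step 1: δ(r0, 0) = (r2, 0, L) → [r2]□0012202
Step 2: δ(r2, □) = (rA, 1, R) → 1[rA]0012202

The machine reaches the accept state rA and halts.

State sequence: r0 → r2 → rA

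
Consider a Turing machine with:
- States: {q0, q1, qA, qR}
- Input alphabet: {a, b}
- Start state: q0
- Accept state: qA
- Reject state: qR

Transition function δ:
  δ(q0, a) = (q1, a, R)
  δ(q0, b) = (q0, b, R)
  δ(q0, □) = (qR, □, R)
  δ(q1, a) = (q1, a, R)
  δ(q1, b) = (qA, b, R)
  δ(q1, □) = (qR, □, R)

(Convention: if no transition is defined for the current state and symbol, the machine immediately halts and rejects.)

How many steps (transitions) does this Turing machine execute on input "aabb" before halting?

Execution trace:
Initial: [q0]aabb
Step 1: δ(q0, a) = (q1, a, R) → a[q1]abb
Step 2: δ(q1, a) = (q1, a, R) → aa[q1]bb
Step 3: δ(q1, b) = (qA, b, R) → aab[qA]b

The machine reaches the accept state qA and halts.

The machine executed 3 steps before halting.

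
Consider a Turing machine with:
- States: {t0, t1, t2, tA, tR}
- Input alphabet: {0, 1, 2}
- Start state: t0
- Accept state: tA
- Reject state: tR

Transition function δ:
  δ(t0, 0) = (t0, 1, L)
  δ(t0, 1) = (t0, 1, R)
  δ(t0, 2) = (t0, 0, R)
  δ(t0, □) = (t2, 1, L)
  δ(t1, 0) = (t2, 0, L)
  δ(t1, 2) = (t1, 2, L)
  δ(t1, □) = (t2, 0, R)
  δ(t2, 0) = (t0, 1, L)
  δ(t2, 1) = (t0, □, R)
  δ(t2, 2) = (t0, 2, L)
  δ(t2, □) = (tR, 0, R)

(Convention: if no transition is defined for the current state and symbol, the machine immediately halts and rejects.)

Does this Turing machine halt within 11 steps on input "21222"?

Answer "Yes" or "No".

Execution trace:
Initial: [t0]21222
Step 1: δ(t0, 2) = (t0, 0, R) → 0[t0]1222
Step 2: δ(t0, 1) = (t0, 1, R) → 01[t0]222
Step 3: δ(t0, 2) = (t0, 0, R) → 010[t0]22
Step 4: δ(t0, 2) = (t0, 0, R) → 0100[t0]2
Step 5: δ(t0, 2) = (t0, 0, R) → 01000[t0]□
Step 6: δ(t0, □) = (t2, 1, L) → 0100[t2]01
Step 7: δ(t2, 0) = (t0, 1, L) → 010[t0]011
Step 8: δ(t0, 0) = (t0, 1, L) → 01[t0]0111
Step 9: δ(t0, 0) = (t0, 1, L) → 0[t0]11111
Step 10: δ(t0, 1) = (t0, 1, R) → 01[t0]1111
Step 11: δ(t0, 1) = (t0, 1, R) → 011[t0]111

The machine has not reached a halting state after 11 steps.
The machine did not halt within the 11-step bound.

Answer: No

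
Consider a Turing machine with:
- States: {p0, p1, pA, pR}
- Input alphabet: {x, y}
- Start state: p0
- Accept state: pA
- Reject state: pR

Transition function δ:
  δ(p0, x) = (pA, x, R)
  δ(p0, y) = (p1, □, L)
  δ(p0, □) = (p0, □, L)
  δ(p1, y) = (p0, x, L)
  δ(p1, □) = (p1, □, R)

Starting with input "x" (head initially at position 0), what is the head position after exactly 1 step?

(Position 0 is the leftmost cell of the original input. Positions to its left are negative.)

Execution trace (head position shown):
Step 0: [p0]x  (head at position 0)
Step 1: move right → x[pA]□  (head at position 1)

After 1 step, the head is at position 1.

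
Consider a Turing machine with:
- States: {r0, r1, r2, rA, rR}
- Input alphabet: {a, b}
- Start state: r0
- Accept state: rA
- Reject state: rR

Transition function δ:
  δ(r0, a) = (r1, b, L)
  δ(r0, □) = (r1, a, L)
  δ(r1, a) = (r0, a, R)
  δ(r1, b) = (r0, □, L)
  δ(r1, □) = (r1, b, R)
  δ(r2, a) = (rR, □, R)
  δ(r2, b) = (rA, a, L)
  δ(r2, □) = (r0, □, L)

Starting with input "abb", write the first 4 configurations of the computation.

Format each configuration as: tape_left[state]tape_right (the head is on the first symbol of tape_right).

Transitions applied:
Step 1: δ(r0, a) = (r1, b, L)
Step 2: δ(r1, □) = (r1, b, R)
Step 3: δ(r1, b) = (r0, □, L)

The first 4 configurations are:
[r0]abb ⊢ [r1]□bbb ⊢ b[r1]bbb ⊢ [r0]b□bb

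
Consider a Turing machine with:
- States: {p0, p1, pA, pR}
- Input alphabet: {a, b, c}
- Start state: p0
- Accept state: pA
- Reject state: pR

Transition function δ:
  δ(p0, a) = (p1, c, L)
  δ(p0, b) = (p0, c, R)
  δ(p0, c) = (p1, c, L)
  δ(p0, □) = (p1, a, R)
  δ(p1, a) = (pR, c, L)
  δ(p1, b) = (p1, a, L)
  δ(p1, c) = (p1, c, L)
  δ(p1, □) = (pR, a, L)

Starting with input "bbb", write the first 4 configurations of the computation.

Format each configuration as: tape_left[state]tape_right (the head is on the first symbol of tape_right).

Transitions applied:
Step 1: δ(p0, b) = (p0, c, R)
Step 2: δ(p0, b) = (p0, c, R)
Step 3: δ(p0, b) = (p0, c, R)

The first 4 configurations are:
[p0]bbb ⊢ c[p0]bb ⊢ cc[p0]b ⊢ ccc[p0]□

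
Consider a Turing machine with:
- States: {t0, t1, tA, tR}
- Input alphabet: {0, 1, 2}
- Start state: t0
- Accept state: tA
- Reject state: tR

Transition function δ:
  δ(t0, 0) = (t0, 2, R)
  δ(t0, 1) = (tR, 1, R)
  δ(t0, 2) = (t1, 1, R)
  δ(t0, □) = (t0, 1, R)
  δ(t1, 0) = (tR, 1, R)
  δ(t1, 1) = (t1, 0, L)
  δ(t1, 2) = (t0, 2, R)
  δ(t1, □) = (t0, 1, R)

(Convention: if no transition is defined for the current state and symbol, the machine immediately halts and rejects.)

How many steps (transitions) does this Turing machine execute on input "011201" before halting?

Execution trace:
Initial: [t0]011201
Step 1: δ(t0, 0) = (t0, 2, R) → 2[t0]11201
Step 2: δ(t0, 1) = (tR, 1, R) → 21[tR]1201

The machine reaches the reject state tR and halts.

The machine executed 2 steps before halting.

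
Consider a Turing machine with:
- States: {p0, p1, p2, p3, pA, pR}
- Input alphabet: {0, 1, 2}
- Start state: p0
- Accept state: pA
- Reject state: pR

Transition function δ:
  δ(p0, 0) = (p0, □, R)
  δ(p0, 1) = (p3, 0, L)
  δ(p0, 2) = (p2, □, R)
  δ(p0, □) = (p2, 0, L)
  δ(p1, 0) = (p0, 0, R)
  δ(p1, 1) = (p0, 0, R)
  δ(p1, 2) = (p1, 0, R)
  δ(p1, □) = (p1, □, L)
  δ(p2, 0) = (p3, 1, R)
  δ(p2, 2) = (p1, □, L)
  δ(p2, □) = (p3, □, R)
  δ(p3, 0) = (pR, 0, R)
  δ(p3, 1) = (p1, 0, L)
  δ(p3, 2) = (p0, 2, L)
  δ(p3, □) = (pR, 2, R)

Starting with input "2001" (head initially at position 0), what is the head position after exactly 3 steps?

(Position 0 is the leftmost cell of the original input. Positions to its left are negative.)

Execution trace (head position shown):
Step 0: [p0]2001  (head at position 0)
Step 1: move right → □[p2]001  (head at position 1)
Step 2: move right → □1[p3]01  (head at position 2)
Step 3: move right → □10[pR]1  (head at position 3)

After 3 steps, the head is at position 3.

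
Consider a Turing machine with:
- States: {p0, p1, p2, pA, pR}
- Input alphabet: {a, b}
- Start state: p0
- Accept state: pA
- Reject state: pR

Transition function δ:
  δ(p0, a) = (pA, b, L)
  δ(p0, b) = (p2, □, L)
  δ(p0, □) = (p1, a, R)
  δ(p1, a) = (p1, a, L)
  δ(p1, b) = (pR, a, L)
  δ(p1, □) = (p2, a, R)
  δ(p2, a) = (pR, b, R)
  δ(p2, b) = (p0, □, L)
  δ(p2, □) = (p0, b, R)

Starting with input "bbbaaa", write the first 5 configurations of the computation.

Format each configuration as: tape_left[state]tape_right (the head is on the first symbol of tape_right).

Transitions applied:
Step 1: δ(p0, b) = (p2, □, L)
Step 2: δ(p2, □) = (p0, b, R)
Step 3: δ(p0, □) = (p1, a, R)
Step 4: δ(p1, b) = (pR, a, L)

The first 5 configurations are:
[p0]bbbaaa ⊢ [p2]□□bbaaa ⊢ b[p0]□bbaaa ⊢ ba[p1]bbaaa ⊢ b[pR]aabaaa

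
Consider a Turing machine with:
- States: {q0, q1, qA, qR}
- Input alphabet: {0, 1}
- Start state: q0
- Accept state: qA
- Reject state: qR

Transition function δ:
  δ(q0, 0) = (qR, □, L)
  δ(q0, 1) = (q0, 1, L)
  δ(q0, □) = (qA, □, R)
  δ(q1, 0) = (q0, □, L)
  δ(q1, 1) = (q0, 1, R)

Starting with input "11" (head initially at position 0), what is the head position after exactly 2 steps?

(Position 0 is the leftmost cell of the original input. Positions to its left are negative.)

Execution trace (head position shown):
Step 0: [q0]11  (head at position 0)
Step 1: move left → [q0]□11  (head at position -1)
Step 2: move right → □[qA]11  (head at position 0)

After 2 steps, the head is at position 0.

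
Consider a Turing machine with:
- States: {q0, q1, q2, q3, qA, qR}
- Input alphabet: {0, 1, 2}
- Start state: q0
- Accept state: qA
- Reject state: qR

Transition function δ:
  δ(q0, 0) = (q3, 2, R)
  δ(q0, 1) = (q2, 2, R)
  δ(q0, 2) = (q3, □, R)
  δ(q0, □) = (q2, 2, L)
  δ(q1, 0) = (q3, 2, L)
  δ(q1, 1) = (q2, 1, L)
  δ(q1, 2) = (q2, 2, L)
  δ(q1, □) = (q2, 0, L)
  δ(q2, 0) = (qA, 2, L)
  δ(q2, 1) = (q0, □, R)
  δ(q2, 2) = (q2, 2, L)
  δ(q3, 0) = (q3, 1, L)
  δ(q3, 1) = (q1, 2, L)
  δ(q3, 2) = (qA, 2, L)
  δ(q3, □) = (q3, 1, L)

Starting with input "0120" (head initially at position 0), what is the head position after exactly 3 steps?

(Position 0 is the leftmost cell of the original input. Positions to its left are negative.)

Execution trace (head position shown):
Step 0: [q0]0120  (head at position 0)
Step 1: move right → 2[q3]120  (head at position 1)
Step 2: move left → [q1]2220  (head at position 0)
Step 3: move left → [q2]□2220  (head at position -1)

After 3 steps, the head is at position -1.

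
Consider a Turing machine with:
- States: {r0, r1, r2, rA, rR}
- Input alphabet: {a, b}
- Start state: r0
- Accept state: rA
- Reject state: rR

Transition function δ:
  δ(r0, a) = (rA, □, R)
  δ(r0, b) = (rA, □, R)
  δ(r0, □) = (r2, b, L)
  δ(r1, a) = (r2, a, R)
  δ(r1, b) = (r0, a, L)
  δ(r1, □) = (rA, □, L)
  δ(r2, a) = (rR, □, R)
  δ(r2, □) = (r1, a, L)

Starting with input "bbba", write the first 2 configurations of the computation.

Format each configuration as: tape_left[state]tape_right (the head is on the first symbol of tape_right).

Transitions applied:
Step 1: δ(r0, b) = (rA, □, R)

The first 2 configurations are:
[r0]bbba ⊢ □[rA]bba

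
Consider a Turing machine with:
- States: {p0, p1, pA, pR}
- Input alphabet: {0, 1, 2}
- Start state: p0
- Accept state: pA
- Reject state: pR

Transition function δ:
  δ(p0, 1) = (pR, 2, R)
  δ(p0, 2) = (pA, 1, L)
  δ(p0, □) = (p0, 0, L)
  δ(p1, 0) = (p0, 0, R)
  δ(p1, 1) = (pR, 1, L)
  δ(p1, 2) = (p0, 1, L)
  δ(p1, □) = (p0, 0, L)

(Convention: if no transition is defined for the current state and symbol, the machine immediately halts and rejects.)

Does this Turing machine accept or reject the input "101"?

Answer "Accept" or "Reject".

Execution trace:
Initial: [p0]101
Step 1: δ(p0, 1) = (pR, 2, R) → 2[pR]01

The machine reaches the reject state pR and halts.

Answer: Reject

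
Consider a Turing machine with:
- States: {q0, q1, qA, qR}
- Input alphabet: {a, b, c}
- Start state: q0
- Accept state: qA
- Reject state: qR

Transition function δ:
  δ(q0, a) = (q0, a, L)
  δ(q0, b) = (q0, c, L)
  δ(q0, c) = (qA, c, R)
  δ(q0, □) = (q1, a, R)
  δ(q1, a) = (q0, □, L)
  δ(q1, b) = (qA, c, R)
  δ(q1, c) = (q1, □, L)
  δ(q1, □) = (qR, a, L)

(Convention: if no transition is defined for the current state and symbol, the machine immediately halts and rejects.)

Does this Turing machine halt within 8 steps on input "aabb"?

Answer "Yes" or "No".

Execution trace:
Initial: [q0]aabb
Step 1: δ(q0, a) = (q0, a, L) → [q0]□aabb
Step 2: δ(q0, □) = (q1, a, R) → a[q1]aabb
Step 3: δ(q1, a) = (q0, □, L) → [q0]a□abb
Step 4: δ(q0, a) = (q0, a, L) → [q0]□a□abb
Step 5: δ(q0, □) = (q1, a, R) → a[q1]a□abb
Step 6: δ(q1, a) = (q0, □, L) → [q0]a□□abb
Step 7: δ(q0, a) = (q0, a, L) → [q0]□a□□abb
Step 8: δ(q0, □) = (q1, a, R) → a[q1]a□□abb

The machine has not reached a halting state after 8 steps.
The machine did not halt within the 8-step bound.

Answer: No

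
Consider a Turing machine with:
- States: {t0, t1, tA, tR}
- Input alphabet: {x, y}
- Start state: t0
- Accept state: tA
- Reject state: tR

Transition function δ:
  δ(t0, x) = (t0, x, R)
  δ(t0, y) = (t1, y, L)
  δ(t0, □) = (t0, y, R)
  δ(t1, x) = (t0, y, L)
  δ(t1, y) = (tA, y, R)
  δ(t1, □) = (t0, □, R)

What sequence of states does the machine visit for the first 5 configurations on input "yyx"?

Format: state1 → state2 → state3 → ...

Execution trace:
Initial: [t0]yyx
Step 1: δ(t0, y) = (t1, y, L) → [t1]□yyx
Step 2: δ(t1, □) = (t0, □, R) → □[t0]yyx
Step 3: δ(t0, y) = (t1, y, L) → [t1]□yyx
Step 4: δ(t1, □) = (t0, □, R) → □[t0]yyx

State sequence: t0 → t1 → t0 → t1 → t0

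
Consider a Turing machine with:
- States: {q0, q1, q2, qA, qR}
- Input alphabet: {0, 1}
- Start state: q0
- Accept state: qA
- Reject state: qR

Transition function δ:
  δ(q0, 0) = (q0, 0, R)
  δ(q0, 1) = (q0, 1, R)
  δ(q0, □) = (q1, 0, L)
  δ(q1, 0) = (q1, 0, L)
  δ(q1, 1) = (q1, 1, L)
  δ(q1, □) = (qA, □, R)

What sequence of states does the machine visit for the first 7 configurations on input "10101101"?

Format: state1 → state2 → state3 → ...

Execution trace:
Initial: [q0]10101101
Step 1: δ(q0, 1) = (q0, 1, R) → 1[q0]0101101
Step 2: δ(q0, 0) = (q0, 0, R) → 10[q0]101101
Step 3: δ(q0, 1) = (q0, 1, R) → 101[q0]01101
Step 4: δ(q0, 0) = (q0, 0, R) → 1010[q0]1101
Step 5: δ(q0, 1) = (q0, 1, R) → 10101[q0]101
Step 6: δ(q0, 1) = (q0, 1, R) → 101011[q0]01

State sequence: q0 → q0 → q0 → q0 → q0 → q0 → q0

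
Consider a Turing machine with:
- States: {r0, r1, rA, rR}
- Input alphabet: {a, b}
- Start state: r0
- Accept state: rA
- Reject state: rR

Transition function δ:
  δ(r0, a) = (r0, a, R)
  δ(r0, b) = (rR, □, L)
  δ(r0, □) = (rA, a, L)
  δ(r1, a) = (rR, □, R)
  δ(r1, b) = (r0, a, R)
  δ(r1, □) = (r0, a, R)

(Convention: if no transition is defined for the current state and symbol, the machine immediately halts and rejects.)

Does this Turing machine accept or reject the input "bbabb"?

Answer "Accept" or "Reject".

Execution trace:
Initial: [r0]bbabb
Step 1: δ(r0, b) = (rR, □, L) → [rR]□□babb

The machine reaches the reject state rR and halts.

Answer: Reject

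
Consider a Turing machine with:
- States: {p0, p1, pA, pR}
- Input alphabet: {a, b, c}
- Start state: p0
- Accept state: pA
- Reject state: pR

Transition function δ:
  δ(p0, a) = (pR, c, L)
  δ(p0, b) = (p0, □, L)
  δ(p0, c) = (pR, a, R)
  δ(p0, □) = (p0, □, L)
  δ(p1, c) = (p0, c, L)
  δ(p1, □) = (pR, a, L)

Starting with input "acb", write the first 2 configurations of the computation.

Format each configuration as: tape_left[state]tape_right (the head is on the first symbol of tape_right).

Transitions applied:
Step 1: δ(p0, a) = (pR, c, L)

The first 2 configurations are:
[p0]acb ⊢ [pR]□ccb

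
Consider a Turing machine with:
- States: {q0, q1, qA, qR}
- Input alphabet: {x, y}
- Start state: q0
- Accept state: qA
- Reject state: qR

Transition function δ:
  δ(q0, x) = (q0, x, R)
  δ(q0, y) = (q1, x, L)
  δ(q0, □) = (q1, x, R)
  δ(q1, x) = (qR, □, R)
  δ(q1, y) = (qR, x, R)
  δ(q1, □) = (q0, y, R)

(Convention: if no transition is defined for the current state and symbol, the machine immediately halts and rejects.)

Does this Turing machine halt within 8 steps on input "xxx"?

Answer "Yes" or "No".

Execution trace:
Initial: [q0]xxx
Step 1: δ(q0, x) = (q0, x, R) → x[q0]xx
Step 2: δ(q0, x) = (q0, x, R) → xx[q0]x
Step 3: δ(q0, x) = (q0, x, R) → xxx[q0]□
Step 4: δ(q0, □) = (q1, x, R) → xxxx[q1]□
Step 5: δ(q1, □) = (q0, y, R) → xxxxy[q0]□
Step 6: δ(q0, □) = (q1, x, R) → xxxxyx[q1]□
Step 7: δ(q1, □) = (q0, y, R) → xxxxyxy[q0]□
Step 8: δ(q0, □) = (q1, x, R) → xxxxyxyx[q1]□

The machine has not reached a halting state after 8 steps.
The machine did not halt within the 8-step bound.

Answer: No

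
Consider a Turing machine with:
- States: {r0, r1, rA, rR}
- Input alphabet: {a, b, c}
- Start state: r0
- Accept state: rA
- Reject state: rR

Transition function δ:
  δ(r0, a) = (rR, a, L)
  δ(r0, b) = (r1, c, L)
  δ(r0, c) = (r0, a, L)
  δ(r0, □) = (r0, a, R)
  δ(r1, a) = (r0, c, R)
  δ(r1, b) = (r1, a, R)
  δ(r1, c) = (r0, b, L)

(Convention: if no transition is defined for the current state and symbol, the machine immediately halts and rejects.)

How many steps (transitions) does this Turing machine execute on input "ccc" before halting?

Execution trace:
Initial: [r0]ccc
Step 1: δ(r0, c) = (r0, a, L) → [r0]□acc
Step 2: δ(r0, □) = (r0, a, R) → a[r0]acc
Step 3: δ(r0, a) = (rR, a, L) → [rR]aacc

The machine reaches the reject state rR and halts.

The machine executed 3 steps before halting.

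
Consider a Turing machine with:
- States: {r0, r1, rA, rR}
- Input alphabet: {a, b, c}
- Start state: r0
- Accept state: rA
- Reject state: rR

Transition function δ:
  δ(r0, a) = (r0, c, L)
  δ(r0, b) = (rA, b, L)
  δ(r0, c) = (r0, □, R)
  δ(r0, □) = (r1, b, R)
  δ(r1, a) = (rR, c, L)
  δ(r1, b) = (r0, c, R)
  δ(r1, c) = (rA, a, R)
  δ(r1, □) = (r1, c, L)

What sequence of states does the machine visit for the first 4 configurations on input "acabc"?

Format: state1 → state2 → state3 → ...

Execution trace:
Initial: [r0]acabc
Step 1: δ(r0, a) = (r0, c, L) → [r0]□ccabc
Step 2: δ(r0, □) = (r1, b, R) → b[r1]ccabc
Step 3: δ(r1, c) = (rA, a, R) → ba[rA]cabc

The machine reaches the accept state rA and halts.

State sequence: r0 → r0 → r1 → rA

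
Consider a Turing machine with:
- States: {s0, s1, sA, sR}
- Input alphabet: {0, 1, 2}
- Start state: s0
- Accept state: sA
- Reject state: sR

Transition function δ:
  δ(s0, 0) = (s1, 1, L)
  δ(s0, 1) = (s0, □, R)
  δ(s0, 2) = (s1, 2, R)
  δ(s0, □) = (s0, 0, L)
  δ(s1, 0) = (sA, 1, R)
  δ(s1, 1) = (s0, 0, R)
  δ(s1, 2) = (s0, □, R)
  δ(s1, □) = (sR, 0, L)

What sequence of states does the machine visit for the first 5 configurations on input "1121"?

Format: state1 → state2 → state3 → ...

Execution trace:
Initial: [s0]1121
Step 1: δ(s0, 1) = (s0, □, R) → □[s0]121
Step 2: δ(s0, 1) = (s0, □, R) → □□[s0]21
Step 3: δ(s0, 2) = (s1, 2, R) → □□2[s1]1
Step 4: δ(s1, 1) = (s0, 0, R) → □□20[s0]□

State sequence: s0 → s0 → s0 → s1 → s0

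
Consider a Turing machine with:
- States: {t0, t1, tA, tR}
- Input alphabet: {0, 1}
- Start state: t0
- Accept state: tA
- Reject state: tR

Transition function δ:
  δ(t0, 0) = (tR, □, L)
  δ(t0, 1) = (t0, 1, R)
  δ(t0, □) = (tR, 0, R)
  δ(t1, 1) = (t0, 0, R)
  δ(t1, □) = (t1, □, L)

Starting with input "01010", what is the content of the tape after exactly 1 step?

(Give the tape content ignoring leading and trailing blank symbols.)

Execution trace:
Initial: [t0]01010
Step 1: δ(t0, 0) = (tR, □, L) → [tR]□□1010

The machine reaches the reject state tR and halts.

After 1 step, the tape (ignoring leading/trailing blanks) is: 1010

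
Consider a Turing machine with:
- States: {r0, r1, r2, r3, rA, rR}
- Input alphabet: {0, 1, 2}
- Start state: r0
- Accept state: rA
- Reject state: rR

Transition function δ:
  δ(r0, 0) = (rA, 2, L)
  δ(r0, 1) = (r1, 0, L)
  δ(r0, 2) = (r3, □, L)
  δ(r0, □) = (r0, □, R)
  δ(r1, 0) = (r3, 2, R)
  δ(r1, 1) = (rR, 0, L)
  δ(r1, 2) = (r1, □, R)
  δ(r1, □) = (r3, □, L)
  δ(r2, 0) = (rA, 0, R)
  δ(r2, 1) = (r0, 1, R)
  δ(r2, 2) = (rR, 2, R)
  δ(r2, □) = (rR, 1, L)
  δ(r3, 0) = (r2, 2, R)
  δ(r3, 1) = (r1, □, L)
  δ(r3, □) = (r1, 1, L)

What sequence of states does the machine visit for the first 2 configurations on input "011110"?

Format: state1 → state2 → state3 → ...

Execution trace:
Initial: [r0]011110
Step 1: δ(r0, 0) = (rA, 2, L) → [rA]□211110

The machine reaches the accept state rA and halts.

State sequence: r0 → rA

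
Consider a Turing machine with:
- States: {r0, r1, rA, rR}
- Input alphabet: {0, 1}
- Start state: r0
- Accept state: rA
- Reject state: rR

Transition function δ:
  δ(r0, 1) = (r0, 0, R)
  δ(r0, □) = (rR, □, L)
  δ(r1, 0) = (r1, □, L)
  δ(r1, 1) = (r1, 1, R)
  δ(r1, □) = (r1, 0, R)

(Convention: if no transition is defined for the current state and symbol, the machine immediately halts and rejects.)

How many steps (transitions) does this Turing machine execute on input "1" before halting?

Execution trace:
Initial: [r0]1
Step 1: δ(r0, 1) = (r0, 0, R) → 0[r0]□
Step 2: δ(r0, □) = (rR, □, L) → [rR]0□

The machine reaches the reject state rR and halts.

The machine executed 2 steps before halting.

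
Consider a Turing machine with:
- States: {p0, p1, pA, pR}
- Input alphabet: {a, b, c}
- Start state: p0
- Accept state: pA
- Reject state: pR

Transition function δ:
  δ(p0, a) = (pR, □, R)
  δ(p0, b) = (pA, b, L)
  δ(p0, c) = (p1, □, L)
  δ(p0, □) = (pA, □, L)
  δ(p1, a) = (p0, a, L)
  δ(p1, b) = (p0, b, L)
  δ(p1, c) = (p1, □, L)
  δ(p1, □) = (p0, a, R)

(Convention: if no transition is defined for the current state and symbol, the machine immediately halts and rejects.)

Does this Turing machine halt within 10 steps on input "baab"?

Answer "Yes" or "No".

Execution trace:
Initial: [p0]baab
Step 1: δ(p0, b) = (pA, b, L) → [pA]□baab

The machine reaches the accept state pA and halts.
The machine halted after 1 step (within the 10-step bound).

Answer: Yes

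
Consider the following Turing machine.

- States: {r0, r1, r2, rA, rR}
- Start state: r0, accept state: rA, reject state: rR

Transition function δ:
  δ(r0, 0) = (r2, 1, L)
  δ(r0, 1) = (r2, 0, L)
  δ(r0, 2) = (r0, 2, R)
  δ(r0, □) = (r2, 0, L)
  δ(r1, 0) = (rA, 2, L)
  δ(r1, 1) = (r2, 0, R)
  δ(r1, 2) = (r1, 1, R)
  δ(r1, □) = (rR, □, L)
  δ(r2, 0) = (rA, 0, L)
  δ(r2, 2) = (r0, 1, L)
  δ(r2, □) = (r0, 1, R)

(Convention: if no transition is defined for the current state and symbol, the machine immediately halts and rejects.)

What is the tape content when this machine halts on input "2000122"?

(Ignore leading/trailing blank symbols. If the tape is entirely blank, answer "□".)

Execution trace:
Initial: [r0]2000122
Step 1: δ(r0, 2) = (r0, 2, R) → 2[r0]000122
Step 2: δ(r0, 0) = (r2, 1, L) → [r2]2100122
Step 3: δ(r2, 2) = (r0, 1, L) → [r0]□1100122
Step 4: δ(r0, □) = (r2, 0, L) → [r2]□01100122
Step 5: δ(r2, □) = (r0, 1, R) → 1[r0]01100122
Step 6: δ(r0, 0) = (r2, 1, L) → [r2]111100122

No transition is defined for δ(r2, 1). By convention the machine halts and rejects.

Final tape (ignoring leading/trailing blanks): 111100122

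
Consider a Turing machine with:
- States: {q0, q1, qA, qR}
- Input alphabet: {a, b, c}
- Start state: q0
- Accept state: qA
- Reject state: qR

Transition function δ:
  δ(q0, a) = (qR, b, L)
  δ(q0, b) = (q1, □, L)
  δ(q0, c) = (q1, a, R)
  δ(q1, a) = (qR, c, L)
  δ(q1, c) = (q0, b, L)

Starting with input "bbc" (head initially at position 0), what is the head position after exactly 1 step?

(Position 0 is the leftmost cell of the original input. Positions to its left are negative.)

Execution trace (head position shown):
Step 0: [q0]bbc  (head at position 0)
Step 1: move left → [q1]□□bc  (head at position -1)

After 1 step, the head is at position -1.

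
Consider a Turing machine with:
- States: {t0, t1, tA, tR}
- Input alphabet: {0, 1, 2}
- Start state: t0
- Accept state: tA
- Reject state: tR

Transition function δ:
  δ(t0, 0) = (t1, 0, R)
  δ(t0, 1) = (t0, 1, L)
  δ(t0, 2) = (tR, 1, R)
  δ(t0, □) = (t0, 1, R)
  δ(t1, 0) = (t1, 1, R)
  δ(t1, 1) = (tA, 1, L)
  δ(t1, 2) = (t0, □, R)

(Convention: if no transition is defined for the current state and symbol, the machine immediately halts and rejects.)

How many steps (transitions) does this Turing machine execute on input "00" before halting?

Execution trace:
Initial: [t0]00
Step 1: δ(t0, 0) = (t1, 0, R) → 0[t1]0
Step 2: δ(t1, 0) = (t1, 1, R) → 01[t1]□

No transition is defined for δ(t1, □). By convention the machine halts and rejects.

The machine executed 2 steps before halting.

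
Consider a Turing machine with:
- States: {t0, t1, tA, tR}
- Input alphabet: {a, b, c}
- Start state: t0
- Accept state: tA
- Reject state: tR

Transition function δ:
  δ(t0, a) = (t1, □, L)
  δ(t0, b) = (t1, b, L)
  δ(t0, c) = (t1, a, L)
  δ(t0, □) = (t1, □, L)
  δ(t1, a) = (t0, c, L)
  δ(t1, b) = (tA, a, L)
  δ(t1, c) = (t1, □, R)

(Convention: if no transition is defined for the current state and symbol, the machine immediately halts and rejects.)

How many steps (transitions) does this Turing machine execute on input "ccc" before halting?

Execution trace:
Initial: [t0]ccc
Step 1: δ(t0, c) = (t1, a, L) → [t1]□acc

No transition is defined for δ(t1, □). By convention the machine halts and rejects.

The machine executed 1 step before halting.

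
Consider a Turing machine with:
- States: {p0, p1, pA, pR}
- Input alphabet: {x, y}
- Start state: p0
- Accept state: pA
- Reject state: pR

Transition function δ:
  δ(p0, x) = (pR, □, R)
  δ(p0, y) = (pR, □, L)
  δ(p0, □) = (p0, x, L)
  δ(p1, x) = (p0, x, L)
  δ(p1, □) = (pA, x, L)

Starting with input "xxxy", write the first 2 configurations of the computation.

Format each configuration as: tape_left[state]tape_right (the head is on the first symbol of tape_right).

Transitions applied:
Step 1: δ(p0, x) = (pR, □, R)

The first 2 configurations are:
[p0]xxxy ⊢ □[pR]xxy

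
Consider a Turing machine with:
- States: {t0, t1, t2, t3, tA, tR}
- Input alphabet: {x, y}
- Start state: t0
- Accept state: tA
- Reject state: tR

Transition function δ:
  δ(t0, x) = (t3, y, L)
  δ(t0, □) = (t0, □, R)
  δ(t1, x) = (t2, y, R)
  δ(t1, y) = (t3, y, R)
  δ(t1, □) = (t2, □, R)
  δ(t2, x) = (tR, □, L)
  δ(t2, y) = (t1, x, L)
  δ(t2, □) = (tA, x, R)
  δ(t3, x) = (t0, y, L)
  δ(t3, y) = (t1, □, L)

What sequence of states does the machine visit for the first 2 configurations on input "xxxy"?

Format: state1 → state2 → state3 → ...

Execution trace:
Initial: [t0]xxxy
Step 1: δ(t0, x) = (t3, y, L) → [t3]□yxxy

No transition is defined for δ(t3, □). By convention the machine halts and rejects.

State sequence: t0 → t3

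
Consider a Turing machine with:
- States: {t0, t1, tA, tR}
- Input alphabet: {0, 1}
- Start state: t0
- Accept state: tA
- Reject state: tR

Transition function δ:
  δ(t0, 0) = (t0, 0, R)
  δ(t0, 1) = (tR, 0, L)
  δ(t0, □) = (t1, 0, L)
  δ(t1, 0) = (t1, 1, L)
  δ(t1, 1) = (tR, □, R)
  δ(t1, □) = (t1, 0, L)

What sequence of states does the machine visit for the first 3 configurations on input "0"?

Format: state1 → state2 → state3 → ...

Execution trace:
Initial: [t0]0
Step 1: δ(t0, 0) = (t0, 0, R) → 0[t0]□
Step 2: δ(t0, □) = (t1, 0, L) → [t1]00

State sequence: t0 → t0 → t1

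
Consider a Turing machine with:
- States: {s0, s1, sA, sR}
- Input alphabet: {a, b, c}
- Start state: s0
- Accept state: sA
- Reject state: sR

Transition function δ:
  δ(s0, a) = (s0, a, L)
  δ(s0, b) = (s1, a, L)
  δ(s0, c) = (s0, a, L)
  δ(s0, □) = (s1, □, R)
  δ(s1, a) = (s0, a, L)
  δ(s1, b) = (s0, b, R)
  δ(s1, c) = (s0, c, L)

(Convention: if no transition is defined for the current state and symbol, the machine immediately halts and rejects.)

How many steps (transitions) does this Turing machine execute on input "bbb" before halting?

Execution trace:
Initial: [s0]bbb
Step 1: δ(s0, b) = (s1, a, L) → [s1]□abb

No transition is defined for δ(s1, □). By convention the machine halts and rejects.

The machine executed 1 step before halting.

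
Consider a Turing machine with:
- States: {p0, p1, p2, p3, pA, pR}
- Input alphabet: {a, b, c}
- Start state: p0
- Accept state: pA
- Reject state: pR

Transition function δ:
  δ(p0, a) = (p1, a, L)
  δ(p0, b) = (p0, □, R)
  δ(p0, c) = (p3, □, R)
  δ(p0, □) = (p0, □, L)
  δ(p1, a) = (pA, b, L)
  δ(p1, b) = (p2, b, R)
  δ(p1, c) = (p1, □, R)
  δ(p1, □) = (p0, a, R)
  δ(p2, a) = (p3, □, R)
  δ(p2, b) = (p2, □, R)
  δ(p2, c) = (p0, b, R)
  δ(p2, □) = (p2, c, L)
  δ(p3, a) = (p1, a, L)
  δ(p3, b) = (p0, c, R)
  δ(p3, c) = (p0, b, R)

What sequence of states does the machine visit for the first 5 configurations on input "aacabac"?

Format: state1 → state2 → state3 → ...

Execution trace:
Initial: [p0]aacabac
Step 1: δ(p0, a) = (p1, a, L) → [p1]□aacabac
Step 2: δ(p1, □) = (p0, a, R) → a[p0]aacabac
Step 3: δ(p0, a) = (p1, a, L) → [p1]aaacabac
Step 4: δ(p1, a) = (pA, b, L) → [pA]□baacabac

The machine reaches the accept state pA and halts.

State sequence: p0 → p1 → p0 → p1 → pA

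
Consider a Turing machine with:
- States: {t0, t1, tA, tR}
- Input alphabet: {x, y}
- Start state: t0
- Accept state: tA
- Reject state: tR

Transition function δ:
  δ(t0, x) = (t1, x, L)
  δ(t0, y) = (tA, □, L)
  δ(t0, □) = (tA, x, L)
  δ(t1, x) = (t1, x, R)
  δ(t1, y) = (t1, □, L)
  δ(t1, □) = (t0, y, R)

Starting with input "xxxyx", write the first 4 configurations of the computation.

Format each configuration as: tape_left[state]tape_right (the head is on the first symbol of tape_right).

Transitions applied:
Step 1: δ(t0, x) = (t1, x, L)
Step 2: δ(t1, □) = (t0, y, R)
Step 3: δ(t0, x) = (t1, x, L)

The first 4 configurations are:
[t0]xxxyx ⊢ [t1]□xxxyx ⊢ y[t0]xxxyx ⊢ [t1]yxxxyx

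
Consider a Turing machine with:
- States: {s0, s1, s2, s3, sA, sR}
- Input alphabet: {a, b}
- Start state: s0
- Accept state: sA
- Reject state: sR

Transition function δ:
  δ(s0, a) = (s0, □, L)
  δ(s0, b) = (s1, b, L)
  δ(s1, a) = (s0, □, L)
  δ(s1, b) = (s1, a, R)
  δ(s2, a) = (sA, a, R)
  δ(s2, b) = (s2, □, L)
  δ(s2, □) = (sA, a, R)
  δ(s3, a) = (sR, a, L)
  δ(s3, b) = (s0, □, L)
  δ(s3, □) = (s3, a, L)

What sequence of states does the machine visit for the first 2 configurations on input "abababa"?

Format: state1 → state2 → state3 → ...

Execution trace:
Initial: [s0]abababa
Step 1: δ(s0, a) = (s0, □, L) → [s0]□□bababa

No transition is defined for δ(s0, □). By convention the machine halts and rejects.

State sequence: s0 → s0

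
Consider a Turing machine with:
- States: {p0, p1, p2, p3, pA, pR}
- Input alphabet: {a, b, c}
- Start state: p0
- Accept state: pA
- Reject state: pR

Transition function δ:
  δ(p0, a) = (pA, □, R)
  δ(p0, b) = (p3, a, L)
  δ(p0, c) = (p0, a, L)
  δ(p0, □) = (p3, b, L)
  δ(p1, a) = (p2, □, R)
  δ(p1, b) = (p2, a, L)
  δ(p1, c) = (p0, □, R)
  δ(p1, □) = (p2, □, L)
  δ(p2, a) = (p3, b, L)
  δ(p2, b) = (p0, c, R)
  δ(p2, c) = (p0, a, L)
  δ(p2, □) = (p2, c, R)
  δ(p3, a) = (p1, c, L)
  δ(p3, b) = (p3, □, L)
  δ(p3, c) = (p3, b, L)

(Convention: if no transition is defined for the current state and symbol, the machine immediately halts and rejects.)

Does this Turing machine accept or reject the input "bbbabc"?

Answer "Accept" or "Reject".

Execution trace:
Initial: [p0]bbbabc
Step 1: δ(p0, b) = (p3, a, L) → [p3]□abbabc

No transition is defined for δ(p3, □). By convention the machine halts and rejects.

Answer: Reject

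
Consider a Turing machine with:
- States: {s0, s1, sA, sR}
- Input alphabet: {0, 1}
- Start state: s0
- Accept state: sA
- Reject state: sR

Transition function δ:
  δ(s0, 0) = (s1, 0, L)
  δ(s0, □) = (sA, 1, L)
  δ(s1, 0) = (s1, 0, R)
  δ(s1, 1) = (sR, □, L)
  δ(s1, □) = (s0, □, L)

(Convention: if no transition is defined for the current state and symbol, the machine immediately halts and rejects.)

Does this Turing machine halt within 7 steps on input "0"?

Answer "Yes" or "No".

Execution trace:
Initial: [s0]0
Step 1: δ(s0, 0) = (s1, 0, L) → [s1]□0
Step 2: δ(s1, □) = (s0, □, L) → [s0]□□0
Step 3: δ(s0, □) = (sA, 1, L) → [sA]□1□0

The machine reaches the accept state sA and halts.
The machine halted after 3 steps (within the 7-step bound).

Answer: Yes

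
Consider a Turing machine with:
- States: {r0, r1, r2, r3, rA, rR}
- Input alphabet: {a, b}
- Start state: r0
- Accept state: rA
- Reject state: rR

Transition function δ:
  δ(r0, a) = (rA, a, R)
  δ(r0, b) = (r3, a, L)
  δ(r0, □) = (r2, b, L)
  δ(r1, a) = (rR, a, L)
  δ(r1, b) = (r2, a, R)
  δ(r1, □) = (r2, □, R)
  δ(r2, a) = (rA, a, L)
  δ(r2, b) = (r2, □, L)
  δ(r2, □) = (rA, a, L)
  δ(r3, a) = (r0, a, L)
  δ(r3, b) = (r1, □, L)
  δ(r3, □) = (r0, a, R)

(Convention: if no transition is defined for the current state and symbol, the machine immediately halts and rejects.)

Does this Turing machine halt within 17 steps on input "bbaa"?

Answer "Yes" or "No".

Execution trace:
Initial: [r0]bbaa
Step 1: δ(r0, b) = (r3, a, L) → [r3]□abaa
Step 2: δ(r3, □) = (r0, a, R) → a[r0]abaa
Step 3: δ(r0, a) = (rA, a, R) → aa[rA]baa

The machine reaches the accept state rA and halts.
The machine halted after 3 steps (within the 17-step bound).

Answer: Yes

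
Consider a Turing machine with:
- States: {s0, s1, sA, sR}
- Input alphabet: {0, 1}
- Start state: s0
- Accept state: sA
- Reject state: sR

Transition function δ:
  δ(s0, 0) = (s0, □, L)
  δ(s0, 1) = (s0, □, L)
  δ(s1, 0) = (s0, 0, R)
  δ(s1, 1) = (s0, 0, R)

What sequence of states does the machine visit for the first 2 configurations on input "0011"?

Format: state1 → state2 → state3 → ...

Execution trace:
Initial: [s0]0011
Step 1: δ(s0, 0) = (s0, □, L) → [s0]□□011

No transition is defined for δ(s0, □). By convention the machine halts and rejects.

State sequence: s0 → s0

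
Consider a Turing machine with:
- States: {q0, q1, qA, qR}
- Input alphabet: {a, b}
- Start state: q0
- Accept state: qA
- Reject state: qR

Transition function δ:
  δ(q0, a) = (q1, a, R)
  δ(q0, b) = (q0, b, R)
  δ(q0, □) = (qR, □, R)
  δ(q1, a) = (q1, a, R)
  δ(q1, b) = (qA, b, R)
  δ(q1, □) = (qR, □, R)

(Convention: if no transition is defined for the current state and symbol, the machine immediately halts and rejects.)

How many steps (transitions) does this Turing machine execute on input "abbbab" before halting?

Execution trace:
Initial: [q0]abbbab
Step 1: δ(q0, a) = (q1, a, R) → a[q1]bbbab
Step 2: δ(q1, b) = (qA, b, R) → ab[qA]bbab

The machine reaches the accept state qA and halts.

The machine executed 2 steps before halting.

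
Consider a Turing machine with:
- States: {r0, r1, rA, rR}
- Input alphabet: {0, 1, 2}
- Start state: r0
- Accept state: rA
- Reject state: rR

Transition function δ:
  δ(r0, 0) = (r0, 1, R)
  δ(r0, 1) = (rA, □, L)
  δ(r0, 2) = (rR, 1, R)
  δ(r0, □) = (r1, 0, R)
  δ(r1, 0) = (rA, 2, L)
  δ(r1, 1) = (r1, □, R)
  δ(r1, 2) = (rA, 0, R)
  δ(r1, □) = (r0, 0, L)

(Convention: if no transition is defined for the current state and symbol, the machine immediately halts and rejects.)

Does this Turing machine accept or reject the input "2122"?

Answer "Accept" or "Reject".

Execution trace:
Initial: [r0]2122
Step 1: δ(r0, 2) = (rR, 1, R) → 1[rR]122

The machine reaches the reject state rR and halts.

Answer: Reject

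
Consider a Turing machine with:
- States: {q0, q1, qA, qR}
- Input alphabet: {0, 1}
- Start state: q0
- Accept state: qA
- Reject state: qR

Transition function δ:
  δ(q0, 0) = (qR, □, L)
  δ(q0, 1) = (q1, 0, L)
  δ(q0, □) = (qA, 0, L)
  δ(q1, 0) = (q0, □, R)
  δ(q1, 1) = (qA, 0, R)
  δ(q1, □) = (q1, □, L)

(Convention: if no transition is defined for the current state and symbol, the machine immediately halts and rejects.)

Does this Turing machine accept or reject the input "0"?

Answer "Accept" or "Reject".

Execution trace:
Initial: [q0]0
Step 1: δ(q0, 0) = (qR, □, L) → [qR]□□

The machine reaches the reject state qR and halts.

Answer: Reject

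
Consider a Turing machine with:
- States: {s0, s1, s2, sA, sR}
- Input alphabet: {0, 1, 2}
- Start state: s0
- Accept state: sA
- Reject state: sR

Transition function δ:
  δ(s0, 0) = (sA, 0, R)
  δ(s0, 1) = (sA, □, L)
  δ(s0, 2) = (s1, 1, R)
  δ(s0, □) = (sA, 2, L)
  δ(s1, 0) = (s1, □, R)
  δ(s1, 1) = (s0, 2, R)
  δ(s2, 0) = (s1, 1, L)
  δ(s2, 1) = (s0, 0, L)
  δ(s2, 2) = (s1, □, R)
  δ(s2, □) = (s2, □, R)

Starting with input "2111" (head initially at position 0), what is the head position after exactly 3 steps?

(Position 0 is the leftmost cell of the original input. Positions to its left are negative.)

Execution trace (head position shown):
Step 0: [s0]2111  (head at position 0)
Step 1: move right → 1[s1]111  (head at position 1)
Step 2: move right → 12[s0]11  (head at position 2)
Step 3: move left → 1[sA]2□1  (head at position 1)

After 3 steps, the head is at position 1.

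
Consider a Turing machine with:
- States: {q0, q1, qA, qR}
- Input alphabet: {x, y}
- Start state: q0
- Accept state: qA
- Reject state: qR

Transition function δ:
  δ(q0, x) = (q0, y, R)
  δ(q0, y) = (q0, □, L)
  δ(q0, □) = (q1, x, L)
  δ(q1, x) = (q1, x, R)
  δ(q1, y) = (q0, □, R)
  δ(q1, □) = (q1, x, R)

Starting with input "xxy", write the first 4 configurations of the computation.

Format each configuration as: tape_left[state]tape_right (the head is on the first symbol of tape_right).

Transitions applied:
Step 1: δ(q0, x) = (q0, y, R)
Step 2: δ(q0, x) = (q0, y, R)
Step 3: δ(q0, y) = (q0, □, L)

The first 4 configurations are:
[q0]xxy ⊢ y[q0]xy ⊢ yy[q0]y ⊢ y[q0]y□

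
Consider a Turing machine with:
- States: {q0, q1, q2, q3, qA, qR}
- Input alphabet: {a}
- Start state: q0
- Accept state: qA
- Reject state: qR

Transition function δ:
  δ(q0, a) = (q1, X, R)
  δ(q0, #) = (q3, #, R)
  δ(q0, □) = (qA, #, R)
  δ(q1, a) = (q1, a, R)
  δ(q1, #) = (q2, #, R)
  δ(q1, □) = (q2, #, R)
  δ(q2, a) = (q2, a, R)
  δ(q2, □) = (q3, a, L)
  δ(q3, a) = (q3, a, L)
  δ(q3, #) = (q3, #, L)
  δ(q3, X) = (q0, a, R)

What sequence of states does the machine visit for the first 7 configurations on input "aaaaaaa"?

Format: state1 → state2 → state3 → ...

Execution trace:
Initial: [q0]aaaaaaa
Step 1: δ(q0, a) = (q1, X, R) → X[q1]aaaaaa
Step 2: δ(q1, a) = (q1, a, R) → Xa[q1]aaaaa
Step 3: δ(q1, a) = (q1, a, R) → Xaa[q1]aaaa
Step 4: δ(q1, a) = (q1, a, R) → Xaaa[q1]aaa
Step 5: δ(q1, a) = (q1, a, R) → Xaaaa[q1]aa
Step 6: δ(q1, a) = (q1, a, R) → Xaaaaa[q1]a

State sequence: q0 → q1 → q1 → q1 → q1 → q1 → q1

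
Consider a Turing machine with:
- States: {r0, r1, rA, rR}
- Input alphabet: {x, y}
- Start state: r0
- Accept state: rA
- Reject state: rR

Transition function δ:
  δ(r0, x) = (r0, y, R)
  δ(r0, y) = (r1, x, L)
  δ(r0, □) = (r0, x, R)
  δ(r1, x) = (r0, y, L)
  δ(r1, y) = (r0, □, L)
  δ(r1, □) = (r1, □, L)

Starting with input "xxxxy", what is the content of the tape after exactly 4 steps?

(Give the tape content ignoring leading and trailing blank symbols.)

Execution trace:
Initial: [r0]xxxxy
Step 1: δ(r0, x) = (r0, y, R) → y[r0]xxxy
Step 2: δ(r0, x) = (r0, y, R) → yy[r0]xxy
Step 3: δ(r0, x) = (r0, y, R) → yyy[r0]xy
Step 4: δ(r0, x) = (r0, y, R) → yyyy[r0]y

After 4 steps, the tape (ignoring leading/trailing blanks) is: yyyyy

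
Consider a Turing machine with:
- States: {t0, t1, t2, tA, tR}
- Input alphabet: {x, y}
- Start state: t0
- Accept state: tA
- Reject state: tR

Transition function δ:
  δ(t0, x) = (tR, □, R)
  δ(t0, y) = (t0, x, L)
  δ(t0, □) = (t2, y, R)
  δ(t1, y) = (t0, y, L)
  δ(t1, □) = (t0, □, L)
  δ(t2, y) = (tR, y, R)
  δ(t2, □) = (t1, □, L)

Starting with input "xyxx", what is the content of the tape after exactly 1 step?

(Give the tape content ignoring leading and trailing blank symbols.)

Execution trace:
Initial: [t0]xyxx
Step 1: δ(t0, x) = (tR, □, R) → □[tR]yxx

The machine reaches the reject state tR and halts.

After 1 step, the tape (ignoring leading/trailing blanks) is: yxx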